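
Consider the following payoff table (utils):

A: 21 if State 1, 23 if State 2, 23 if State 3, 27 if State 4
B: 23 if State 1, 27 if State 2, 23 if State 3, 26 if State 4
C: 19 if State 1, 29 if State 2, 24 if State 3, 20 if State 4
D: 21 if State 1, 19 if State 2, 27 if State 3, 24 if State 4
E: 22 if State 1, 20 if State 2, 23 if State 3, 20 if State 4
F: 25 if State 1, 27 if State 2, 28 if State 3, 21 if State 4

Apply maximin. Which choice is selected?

Row minima: A=21, B=23, C=19, D=19, E=20, F=21
Best worst-case = 23 → B.

B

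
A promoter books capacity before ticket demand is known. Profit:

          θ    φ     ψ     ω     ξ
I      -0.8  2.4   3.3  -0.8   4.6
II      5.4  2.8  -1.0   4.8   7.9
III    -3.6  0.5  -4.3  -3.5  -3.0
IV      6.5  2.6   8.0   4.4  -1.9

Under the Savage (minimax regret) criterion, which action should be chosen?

Column bests: θ=6.5, φ=2.8, ψ=8.0, ω=4.8, ξ=7.9.
I regrets: 7.3, 0.4, 4.7, 5.6, 3.3 → max 7.3
II regrets: 1.1, 0.0, 9.0, 0.0, 0.0 → max 9.0
III regrets: 10.1, 2.3, 12.3, 8.3, 10.9 → max 12.3
IV regrets: 0.0, 0.2, 0.0, 0.4, 9.8 → max 9.8
Smallest max regret = 7.3 → I.

I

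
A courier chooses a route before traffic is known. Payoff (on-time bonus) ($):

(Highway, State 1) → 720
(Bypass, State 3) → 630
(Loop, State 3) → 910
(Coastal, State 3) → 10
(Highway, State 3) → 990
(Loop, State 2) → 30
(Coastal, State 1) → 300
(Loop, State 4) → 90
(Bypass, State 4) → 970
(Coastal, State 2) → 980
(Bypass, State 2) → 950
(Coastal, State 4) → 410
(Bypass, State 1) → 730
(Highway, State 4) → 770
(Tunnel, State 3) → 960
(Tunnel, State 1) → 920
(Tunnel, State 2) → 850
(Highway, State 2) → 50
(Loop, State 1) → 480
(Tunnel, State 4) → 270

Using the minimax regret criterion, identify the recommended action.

Bypass

Column bests: State 1=920, State 2=980, State 3=990, State 4=970.
Highway regrets: 200, 930, 0, 200 → max 930
Tunnel regrets: 0, 130, 30, 700 → max 700
Coastal regrets: 620, 0, 980, 560 → max 980
Loop regrets: 440, 950, 80, 880 → max 950
Bypass regrets: 190, 30, 360, 0 → max 360
Smallest max regret = 360 → Bypass.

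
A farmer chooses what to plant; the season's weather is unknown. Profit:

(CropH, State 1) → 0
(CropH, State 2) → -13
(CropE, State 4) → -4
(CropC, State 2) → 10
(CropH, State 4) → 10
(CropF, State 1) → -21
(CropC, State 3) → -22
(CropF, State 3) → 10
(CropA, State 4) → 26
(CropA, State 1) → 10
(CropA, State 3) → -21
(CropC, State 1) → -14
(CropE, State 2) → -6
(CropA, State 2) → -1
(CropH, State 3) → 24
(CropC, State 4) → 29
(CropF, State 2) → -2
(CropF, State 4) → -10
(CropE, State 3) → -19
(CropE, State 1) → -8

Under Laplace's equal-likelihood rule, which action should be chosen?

CropH

Row averages: CropA=3.5, CropF=-5.75, CropC=0.75, CropH=5.25, CropE=-9.25
Highest average = 5.25 → CropH.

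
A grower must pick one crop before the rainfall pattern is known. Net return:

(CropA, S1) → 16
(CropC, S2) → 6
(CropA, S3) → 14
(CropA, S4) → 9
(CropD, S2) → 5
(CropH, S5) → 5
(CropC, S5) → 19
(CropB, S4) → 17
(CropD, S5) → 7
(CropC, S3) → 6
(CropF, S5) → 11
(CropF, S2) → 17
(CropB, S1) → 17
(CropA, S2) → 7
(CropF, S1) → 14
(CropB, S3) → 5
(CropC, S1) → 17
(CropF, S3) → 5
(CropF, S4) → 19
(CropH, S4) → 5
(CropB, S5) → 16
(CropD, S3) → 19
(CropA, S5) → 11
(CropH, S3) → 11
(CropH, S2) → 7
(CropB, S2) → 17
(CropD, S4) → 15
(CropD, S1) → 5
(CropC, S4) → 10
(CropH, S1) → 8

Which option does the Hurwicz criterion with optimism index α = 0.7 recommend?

CropD: 0.7·19 + 0.3·5 = 14.8
CropC: 0.7·19 + 0.3·6 = 15.1
CropH: 0.7·11 + 0.3·5 = 9.2
CropA: 0.7·16 + 0.3·7 = 13.3
CropF: 0.7·19 + 0.3·5 = 14.8
CropB: 0.7·17 + 0.3·5 = 13.4
Highest Hurwicz score = 15.1 → CropC.

CropC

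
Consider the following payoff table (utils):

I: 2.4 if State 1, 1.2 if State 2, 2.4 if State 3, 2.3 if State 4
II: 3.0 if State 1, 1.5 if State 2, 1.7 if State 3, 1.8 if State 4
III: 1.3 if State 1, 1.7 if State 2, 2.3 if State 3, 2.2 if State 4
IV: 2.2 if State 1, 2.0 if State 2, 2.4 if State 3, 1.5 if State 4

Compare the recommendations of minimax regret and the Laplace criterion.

minimax regret → II; laplace → I (disagree)

Column bests: State 1=3.0, State 2=2.0, State 3=2.4, State 4=2.3.
I regrets: 0.6, 0.8, 0.0, 0.0 → max 0.8
II regrets: 0.0, 0.5, 0.7, 0.5 → max 0.7
III regrets: 1.7, 0.3, 0.1, 0.1 → max 1.7
IV regrets: 0.8, 0.0, 0.0, 0.8 → max 0.8
Smallest max regret = 0.7 → II.
Row averages: I=2.075, II=2, III=1.875, IV=2.025
Highest average = 2.075 → I.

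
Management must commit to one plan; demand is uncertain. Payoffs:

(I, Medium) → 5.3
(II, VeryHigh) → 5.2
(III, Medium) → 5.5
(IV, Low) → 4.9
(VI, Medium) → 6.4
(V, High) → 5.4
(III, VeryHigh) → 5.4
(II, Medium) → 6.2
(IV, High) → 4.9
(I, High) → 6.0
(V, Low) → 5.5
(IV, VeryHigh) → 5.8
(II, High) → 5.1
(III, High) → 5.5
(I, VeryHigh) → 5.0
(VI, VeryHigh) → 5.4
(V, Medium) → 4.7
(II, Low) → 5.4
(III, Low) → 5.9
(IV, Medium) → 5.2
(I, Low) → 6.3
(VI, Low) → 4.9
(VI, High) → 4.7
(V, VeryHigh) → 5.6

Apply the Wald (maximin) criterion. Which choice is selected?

Row minima: I=5.0, II=5.1, III=5.4, IV=4.9, V=4.7, VI=4.7
Best worst-case = 5.4 → III.

III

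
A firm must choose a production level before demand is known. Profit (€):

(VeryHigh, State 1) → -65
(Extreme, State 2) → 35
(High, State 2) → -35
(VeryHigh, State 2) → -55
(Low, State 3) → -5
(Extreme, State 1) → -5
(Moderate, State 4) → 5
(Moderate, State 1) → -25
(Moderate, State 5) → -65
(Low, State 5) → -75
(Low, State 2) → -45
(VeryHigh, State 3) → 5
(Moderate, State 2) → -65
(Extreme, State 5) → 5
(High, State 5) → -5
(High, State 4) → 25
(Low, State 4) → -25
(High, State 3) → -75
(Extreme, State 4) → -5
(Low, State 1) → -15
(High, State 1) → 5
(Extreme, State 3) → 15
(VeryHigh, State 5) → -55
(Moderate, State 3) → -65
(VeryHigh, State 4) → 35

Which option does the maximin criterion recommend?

Row minima: Low=-75, Moderate=-65, High=-75, VeryHigh=-65, Extreme=-5
Best worst-case = -5 → Extreme.

Extreme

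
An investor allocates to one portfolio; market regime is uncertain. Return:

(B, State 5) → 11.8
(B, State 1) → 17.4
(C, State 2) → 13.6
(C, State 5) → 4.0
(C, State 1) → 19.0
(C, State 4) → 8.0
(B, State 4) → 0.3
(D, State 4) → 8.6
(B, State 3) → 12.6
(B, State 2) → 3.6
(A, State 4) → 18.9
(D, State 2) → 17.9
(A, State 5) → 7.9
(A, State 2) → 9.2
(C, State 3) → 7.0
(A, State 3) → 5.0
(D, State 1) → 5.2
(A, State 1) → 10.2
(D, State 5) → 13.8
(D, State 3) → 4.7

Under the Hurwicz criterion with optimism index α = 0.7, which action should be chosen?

A: 0.7·18.9 + 0.3·5.0 = 14.73
B: 0.7·17.4 + 0.3·0.3 = 12.27
C: 0.7·19.0 + 0.3·4.0 = 14.5
D: 0.7·17.9 + 0.3·4.7 = 13.94
Highest Hurwicz score = 14.73 → A.

A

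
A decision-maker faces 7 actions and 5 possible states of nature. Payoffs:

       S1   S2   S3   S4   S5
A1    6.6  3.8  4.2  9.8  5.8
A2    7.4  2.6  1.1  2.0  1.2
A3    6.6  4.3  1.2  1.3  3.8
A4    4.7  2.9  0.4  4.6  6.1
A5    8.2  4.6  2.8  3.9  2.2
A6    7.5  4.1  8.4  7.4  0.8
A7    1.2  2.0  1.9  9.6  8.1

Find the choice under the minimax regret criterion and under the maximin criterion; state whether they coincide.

Column bests: S1=8.2, S2=4.6, S3=8.4, S4=9.8, S5=8.1.
A1 regrets: 1.6, 0.8, 4.2, 0.0, 2.3 → max 4.2
A2 regrets: 0.8, 2.0, 7.3, 7.8, 6.9 → max 7.8
A3 regrets: 1.6, 0.3, 7.2, 8.5, 4.3 → max 8.5
A4 regrets: 3.5, 1.7, 8.0, 5.2, 2.0 → max 8.0
A5 regrets: 0.0, 0.0, 5.6, 5.9, 5.9 → max 5.9
A6 regrets: 0.7, 0.5, 0.0, 2.4, 7.3 → max 7.3
A7 regrets: 7.0, 2.6, 6.5, 0.2, 0.0 → max 7.0
Smallest max regret = 4.2 → A1.
Row minima: A1=3.8, A2=1.1, A3=1.2, A4=0.4, A5=2.2, A6=0.8, A7=1.2
Best worst-case = 3.8 → A1.

minimax regret → A1; maximin → A1 (agree)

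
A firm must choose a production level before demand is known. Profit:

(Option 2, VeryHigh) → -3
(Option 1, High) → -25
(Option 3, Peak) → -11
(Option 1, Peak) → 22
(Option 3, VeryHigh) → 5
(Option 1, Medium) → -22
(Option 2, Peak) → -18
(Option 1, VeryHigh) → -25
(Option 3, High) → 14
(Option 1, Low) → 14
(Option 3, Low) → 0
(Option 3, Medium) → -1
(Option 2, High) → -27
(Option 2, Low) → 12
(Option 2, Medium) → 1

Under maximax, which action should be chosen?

Option 1

Row maxima: Option 1=22, Option 2=12, Option 3=14
Best best-case = 22 → Option 1.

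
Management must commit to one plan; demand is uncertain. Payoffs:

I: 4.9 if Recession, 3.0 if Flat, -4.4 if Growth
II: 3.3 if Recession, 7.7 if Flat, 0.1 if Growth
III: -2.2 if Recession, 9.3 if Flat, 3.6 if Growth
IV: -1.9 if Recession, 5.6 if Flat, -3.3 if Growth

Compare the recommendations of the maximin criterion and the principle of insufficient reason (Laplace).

maximin → II; laplace → II (agree)

Row minima: I=-4.4, II=0.1, III=-2.2, IV=-3.3
Best worst-case = 0.1 → II.
Row averages: I=7/6, II=3.7, III=107/30, IV=2/15
Highest average = 3.7 → II.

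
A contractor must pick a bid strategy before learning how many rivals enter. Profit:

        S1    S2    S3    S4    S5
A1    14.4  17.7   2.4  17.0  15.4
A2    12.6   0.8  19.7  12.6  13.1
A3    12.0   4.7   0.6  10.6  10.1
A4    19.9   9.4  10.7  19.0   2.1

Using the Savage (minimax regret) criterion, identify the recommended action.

Column bests: S1=19.9, S2=17.7, S3=19.7, S4=19.0, S5=15.4.
A1 regrets: 5.5, 0.0, 17.3, 2.0, 0.0 → max 17.3
A2 regrets: 7.3, 16.9, 0.0, 6.4, 2.3 → max 16.9
A3 regrets: 7.9, 13.0, 19.1, 8.4, 5.3 → max 19.1
A4 regrets: 0.0, 8.3, 9.0, 0.0, 13.3 → max 13.3
Smallest max regret = 13.3 → A4.

A4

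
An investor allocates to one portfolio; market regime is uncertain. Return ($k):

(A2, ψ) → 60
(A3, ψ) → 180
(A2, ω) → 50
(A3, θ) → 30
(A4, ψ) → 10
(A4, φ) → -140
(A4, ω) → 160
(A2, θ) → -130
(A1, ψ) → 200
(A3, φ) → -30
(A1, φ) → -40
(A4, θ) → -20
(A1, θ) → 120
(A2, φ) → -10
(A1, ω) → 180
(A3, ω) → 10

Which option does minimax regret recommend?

A1

Column bests: θ=120, φ=-10, ψ=200, ω=180.
A1 regrets: 0, 30, 0, 0 → max 30
A2 regrets: 250, 0, 140, 130 → max 250
A3 regrets: 90, 20, 20, 170 → max 170
A4 regrets: 140, 130, 190, 20 → max 190
Smallest max regret = 30 → A1.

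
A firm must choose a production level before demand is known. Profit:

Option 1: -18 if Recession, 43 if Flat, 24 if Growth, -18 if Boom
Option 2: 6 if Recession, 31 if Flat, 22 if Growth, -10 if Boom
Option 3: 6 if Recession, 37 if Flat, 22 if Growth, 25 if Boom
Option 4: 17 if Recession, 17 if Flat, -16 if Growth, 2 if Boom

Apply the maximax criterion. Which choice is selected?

Option 1

Row maxima: Option 1=43, Option 2=31, Option 3=37, Option 4=17
Best best-case = 43 → Option 1.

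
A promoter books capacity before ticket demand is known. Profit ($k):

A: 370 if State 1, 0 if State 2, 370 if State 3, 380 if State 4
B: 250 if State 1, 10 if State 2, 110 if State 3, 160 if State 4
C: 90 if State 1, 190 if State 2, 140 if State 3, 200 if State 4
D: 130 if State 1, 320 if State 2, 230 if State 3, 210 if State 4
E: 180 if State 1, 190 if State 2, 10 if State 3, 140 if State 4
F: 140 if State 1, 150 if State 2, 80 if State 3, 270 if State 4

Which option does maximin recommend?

Row minima: A=0, B=10, C=90, D=130, E=10, F=80
Best worst-case = 130 → D.

D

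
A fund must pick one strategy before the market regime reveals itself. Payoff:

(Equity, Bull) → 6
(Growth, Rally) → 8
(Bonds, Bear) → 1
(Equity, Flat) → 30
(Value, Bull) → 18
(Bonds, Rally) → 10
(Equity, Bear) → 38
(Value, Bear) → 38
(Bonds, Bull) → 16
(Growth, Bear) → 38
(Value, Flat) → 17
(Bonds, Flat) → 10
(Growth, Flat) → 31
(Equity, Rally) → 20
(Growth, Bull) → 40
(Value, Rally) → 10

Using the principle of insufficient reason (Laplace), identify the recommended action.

Growth

Row averages: Value=20.75, Equity=23.5, Bonds=9.25, Growth=29.25
Highest average = 29.25 → Growth.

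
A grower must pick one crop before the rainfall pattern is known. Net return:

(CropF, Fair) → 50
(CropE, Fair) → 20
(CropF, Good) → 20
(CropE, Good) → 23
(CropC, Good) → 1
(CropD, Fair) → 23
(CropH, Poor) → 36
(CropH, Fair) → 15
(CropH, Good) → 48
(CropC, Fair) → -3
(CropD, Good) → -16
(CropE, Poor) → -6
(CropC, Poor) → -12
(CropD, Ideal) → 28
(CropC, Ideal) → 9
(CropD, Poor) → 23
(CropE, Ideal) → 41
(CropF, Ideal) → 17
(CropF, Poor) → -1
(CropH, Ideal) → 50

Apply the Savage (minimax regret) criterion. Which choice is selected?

Column bests: Poor=36, Fair=50, Good=48, Ideal=50.
CropF regrets: 37, 0, 28, 33 → max 37
CropE regrets: 42, 30, 25, 9 → max 42
CropC regrets: 48, 53, 47, 41 → max 53
CropD regrets: 13, 27, 64, 22 → max 64
CropH regrets: 0, 35, 0, 0 → max 35
Smallest max regret = 35 → CropH.

CropH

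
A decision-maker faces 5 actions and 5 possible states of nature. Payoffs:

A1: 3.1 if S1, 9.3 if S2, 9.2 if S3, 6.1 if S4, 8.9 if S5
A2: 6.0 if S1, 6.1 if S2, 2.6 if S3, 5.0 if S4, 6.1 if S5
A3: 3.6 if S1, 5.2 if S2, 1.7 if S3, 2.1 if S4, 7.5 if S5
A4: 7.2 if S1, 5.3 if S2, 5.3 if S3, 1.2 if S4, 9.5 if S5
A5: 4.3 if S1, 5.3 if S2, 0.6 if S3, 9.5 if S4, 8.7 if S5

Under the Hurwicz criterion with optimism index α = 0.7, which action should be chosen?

A1: 0.7·9.3 + 0.3·3.1 = 7.44
A2: 0.7·6.1 + 0.3·2.6 = 5.05
A3: 0.7·7.5 + 0.3·1.7 = 5.76
A4: 0.7·9.5 + 0.3·1.2 = 7.01
A5: 0.7·9.5 + 0.3·0.6 = 6.83
Highest Hurwicz score = 7.44 → A1.

A1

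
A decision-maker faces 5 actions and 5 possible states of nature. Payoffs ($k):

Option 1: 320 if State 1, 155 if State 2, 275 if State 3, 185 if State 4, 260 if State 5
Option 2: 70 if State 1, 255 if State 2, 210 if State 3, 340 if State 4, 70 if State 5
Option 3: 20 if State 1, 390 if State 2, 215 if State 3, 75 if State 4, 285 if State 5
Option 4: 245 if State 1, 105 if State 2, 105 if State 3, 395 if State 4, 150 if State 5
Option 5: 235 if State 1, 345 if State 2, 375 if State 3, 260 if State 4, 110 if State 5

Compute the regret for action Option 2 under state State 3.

165

Best payoff under State 3 is 375.
Regret = 375 − 210 = 165.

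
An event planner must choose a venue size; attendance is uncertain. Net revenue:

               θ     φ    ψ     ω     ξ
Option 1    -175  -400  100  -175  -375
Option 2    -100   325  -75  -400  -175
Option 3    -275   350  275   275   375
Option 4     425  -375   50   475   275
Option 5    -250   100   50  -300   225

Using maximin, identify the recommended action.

Row minima: Option 1=-400, Option 2=-400, Option 3=-275, Option 4=-375, Option 5=-300
Best worst-case = -275 → Option 3.

Option 3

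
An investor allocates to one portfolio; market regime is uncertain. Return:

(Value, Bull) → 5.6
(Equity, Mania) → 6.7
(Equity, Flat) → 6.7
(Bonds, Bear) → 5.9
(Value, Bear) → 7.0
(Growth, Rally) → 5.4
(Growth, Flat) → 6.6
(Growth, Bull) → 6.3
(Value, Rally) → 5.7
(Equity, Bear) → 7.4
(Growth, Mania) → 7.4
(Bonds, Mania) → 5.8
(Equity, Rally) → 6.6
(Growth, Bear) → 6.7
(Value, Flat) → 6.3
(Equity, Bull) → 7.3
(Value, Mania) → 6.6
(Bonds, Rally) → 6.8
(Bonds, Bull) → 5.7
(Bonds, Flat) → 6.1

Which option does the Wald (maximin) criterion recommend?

Row minima: Equity=6.6, Value=5.6, Bonds=5.7, Growth=5.4
Best worst-case = 6.6 → Equity.

Equity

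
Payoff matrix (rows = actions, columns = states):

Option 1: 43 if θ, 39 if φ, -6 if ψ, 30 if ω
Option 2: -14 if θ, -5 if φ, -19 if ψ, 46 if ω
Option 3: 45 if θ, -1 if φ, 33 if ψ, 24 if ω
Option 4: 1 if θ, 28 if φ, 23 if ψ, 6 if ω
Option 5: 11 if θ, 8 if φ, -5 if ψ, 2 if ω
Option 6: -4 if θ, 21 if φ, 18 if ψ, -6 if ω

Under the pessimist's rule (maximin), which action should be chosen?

Row minima: Option 1=-6, Option 2=-19, Option 3=-1, Option 4=1, Option 5=-5, Option 6=-6
Best worst-case = 1 → Option 4.

Option 4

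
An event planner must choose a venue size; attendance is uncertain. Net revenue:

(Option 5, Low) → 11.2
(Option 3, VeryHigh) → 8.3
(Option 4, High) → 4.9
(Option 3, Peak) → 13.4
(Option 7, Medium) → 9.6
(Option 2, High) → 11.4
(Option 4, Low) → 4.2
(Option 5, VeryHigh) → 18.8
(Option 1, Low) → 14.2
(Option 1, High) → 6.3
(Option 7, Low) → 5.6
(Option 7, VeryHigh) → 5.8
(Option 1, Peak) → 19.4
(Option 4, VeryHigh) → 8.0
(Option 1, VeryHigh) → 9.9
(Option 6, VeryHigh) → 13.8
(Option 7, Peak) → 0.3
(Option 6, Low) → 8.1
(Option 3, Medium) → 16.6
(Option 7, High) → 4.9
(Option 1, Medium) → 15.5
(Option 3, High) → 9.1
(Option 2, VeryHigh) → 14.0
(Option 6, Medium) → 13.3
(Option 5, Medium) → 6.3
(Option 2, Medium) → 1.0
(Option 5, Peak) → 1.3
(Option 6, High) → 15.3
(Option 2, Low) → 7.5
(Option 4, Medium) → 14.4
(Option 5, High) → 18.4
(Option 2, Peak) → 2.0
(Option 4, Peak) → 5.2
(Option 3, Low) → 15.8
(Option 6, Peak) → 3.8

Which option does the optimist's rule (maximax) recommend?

Row maxima: Option 1=19.4, Option 2=14.0, Option 3=16.6, Option 4=14.4, Option 5=18.8, Option 6=15.3, Option 7=9.6
Best best-case = 19.4 → Option 1.

Option 1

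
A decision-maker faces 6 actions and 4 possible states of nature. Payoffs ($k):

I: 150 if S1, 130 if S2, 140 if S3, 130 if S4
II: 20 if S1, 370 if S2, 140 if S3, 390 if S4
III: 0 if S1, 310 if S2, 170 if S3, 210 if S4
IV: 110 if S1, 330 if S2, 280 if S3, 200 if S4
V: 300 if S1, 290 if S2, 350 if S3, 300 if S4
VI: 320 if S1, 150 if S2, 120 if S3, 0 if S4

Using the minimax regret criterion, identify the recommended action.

V

Column bests: S1=320, S2=370, S3=350, S4=390.
I regrets: 170, 240, 210, 260 → max 260
II regrets: 300, 0, 210, 0 → max 300
III regrets: 320, 60, 180, 180 → max 320
IV regrets: 210, 40, 70, 190 → max 210
V regrets: 20, 80, 0, 90 → max 90
VI regrets: 0, 220, 230, 390 → max 390
Smallest max regret = 90 → V.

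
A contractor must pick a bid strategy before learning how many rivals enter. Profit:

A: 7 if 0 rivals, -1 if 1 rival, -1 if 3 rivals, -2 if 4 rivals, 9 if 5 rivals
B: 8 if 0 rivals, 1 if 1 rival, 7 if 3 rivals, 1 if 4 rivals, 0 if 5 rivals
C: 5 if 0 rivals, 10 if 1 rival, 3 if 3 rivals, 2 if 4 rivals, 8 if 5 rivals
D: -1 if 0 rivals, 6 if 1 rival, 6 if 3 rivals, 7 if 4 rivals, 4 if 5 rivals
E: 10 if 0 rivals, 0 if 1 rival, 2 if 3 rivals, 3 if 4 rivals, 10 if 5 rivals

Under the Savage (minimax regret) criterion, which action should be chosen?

Column bests: 0 rivals=10, 1 rival=10, 3 rivals=7, 4 rivals=7, 5 rivals=10.
A regrets: 3, 11, 8, 9, 1 → max 11
B regrets: 2, 9, 0, 6, 10 → max 10
C regrets: 5, 0, 4, 5, 2 → max 5
D regrets: 11, 4, 1, 0, 6 → max 11
E regrets: 0, 10, 5, 4, 0 → max 10
Smallest max regret = 5 → C.

C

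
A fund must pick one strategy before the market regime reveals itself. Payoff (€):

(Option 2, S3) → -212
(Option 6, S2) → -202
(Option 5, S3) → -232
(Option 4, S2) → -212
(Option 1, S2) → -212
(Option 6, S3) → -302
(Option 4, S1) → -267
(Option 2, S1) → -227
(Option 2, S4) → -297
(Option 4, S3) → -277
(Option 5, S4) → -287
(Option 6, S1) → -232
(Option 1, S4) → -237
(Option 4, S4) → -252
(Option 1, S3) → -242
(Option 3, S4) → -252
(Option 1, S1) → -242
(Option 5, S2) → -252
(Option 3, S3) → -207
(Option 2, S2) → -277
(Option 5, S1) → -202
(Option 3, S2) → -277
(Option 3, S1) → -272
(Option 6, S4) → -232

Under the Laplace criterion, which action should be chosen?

Option 1

Row averages: Option 1=-233.25, Option 2=-253.25, Option 3=-252, Option 4=-252, Option 5=-243.25, Option 6=-242
Highest average = -233.25 → Option 1.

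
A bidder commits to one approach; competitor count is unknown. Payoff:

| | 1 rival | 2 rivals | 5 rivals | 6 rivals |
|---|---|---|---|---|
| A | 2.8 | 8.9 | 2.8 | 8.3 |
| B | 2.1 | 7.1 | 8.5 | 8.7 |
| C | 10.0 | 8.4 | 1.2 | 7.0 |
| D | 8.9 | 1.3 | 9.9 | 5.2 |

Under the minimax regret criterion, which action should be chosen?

A

Column bests: 1 rival=10.0, 2 rivals=8.9, 5 rivals=9.9, 6 rivals=8.7.
A regrets: 7.2, 0.0, 7.1, 0.4 → max 7.2
B regrets: 7.9, 1.8, 1.4, 0.0 → max 7.9
C regrets: 0.0, 0.5, 8.7, 1.7 → max 8.7
D regrets: 1.1, 7.6, 0.0, 3.5 → max 7.6
Smallest max regret = 7.2 → A.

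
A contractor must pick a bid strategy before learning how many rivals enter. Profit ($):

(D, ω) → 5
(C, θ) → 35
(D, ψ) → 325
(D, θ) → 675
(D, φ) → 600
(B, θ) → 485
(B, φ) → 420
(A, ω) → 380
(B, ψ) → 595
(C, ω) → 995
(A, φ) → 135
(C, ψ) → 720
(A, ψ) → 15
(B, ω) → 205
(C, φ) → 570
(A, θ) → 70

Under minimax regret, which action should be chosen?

C

Column bests: θ=675, φ=600, ψ=720, ω=995.
A regrets: 605, 465, 705, 615 → max 705
B regrets: 190, 180, 125, 790 → max 790
C regrets: 640, 30, 0, 0 → max 640
D regrets: 0, 0, 395, 990 → max 990
Smallest max regret = 640 → C.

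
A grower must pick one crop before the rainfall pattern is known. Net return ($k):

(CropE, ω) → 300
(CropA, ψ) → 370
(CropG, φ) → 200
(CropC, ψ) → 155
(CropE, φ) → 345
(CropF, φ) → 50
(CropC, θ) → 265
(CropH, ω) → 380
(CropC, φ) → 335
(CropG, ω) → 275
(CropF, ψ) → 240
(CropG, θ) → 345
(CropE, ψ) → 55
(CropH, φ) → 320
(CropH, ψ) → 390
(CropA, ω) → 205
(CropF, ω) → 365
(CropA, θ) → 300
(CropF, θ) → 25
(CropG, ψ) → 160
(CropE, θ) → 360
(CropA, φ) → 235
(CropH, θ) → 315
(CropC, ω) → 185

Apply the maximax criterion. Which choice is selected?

CropH

Row maxima: CropC=335, CropF=365, CropH=390, CropE=360, CropA=370, CropG=345
Best best-case = 390 → CropH.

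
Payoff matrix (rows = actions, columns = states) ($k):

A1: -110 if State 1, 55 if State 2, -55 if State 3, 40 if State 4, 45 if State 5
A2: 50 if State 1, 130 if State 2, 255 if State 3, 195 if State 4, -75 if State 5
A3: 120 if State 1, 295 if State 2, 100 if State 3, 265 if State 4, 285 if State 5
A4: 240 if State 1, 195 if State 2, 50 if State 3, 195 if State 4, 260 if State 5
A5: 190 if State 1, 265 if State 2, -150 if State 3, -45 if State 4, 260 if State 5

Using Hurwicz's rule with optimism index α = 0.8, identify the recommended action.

A3

A1: 0.8·55 + 0.2·(-110) = 22
A2: 0.8·255 + 0.2·(-75) = 189
A3: 0.8·295 + 0.2·100 = 256
A4: 0.8·260 + 0.2·50 = 218
A5: 0.8·265 + 0.2·(-150) = 182
Highest Hurwicz score = 256 → A3.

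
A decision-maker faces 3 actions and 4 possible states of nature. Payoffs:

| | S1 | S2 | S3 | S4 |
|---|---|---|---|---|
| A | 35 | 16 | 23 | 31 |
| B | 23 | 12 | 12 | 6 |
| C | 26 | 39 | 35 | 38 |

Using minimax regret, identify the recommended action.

Column bests: S1=35, S2=39, S3=35, S4=38.
A regrets: 0, 23, 12, 7 → max 23
B regrets: 12, 27, 23, 32 → max 32
C regrets: 9, 0, 0, 0 → max 9
Smallest max regret = 9 → C.

C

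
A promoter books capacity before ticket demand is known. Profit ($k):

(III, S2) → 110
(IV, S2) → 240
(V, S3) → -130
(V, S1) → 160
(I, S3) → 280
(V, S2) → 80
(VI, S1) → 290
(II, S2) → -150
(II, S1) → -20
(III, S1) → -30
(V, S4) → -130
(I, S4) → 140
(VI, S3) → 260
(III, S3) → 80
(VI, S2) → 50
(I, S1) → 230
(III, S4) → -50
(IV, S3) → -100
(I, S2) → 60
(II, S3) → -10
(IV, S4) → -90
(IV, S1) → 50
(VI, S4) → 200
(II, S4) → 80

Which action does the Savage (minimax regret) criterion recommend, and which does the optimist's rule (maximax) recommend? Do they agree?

Column bests: S1=290, S2=240, S3=280, S4=200.
I regrets: 60, 180, 0, 60 → max 180
II regrets: 310, 390, 290, 120 → max 390
III regrets: 320, 130, 200, 250 → max 320
IV regrets: 240, 0, 380, 290 → max 380
V regrets: 130, 160, 410, 330 → max 410
VI regrets: 0, 190, 20, 0 → max 190
Smallest max regret = 180 → I.
Row maxima: I=280, II=80, III=110, IV=240, V=160, VI=290
Best best-case = 290 → VI.

minimax regret → I; maximax → VI (disagree)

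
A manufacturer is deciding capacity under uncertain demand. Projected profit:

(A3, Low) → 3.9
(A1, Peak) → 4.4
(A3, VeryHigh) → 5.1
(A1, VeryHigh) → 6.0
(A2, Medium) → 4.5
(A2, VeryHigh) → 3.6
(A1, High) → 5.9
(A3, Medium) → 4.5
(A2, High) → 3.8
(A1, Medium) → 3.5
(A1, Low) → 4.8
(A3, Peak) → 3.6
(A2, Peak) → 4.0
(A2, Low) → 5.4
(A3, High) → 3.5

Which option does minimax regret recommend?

Column bests: Low=5.4, Medium=4.5, High=5.9, VeryHigh=6.0, Peak=4.4.
A1 regrets: 0.6, 1.0, 0.0, 0.0, 0.0 → max 1.0
A2 regrets: 0.0, 0.0, 2.1, 2.4, 0.4 → max 2.4
A3 regrets: 1.5, 0.0, 2.4, 0.9, 0.8 → max 2.4
Smallest max regret = 1.0 → A1.

A1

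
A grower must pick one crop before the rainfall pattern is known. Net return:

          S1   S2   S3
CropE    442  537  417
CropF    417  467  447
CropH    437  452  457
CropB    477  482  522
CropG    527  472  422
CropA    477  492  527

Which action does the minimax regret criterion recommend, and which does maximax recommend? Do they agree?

Column bests: S1=527, S2=537, S3=527.
CropE regrets: 85, 0, 110 → max 110
CropF regrets: 110, 70, 80 → max 110
CropH regrets: 90, 85, 70 → max 90
CropB regrets: 50, 55, 5 → max 55
CropG regrets: 0, 65, 105 → max 105
CropA regrets: 50, 45, 0 → max 50
Smallest max regret = 50 → CropA.
Row maxima: CropE=537, CropF=467, CropH=457, CropB=522, CropG=527, CropA=527
Best best-case = 537 → CropE.

minimax regret → CropA; maximax → CropE (disagree)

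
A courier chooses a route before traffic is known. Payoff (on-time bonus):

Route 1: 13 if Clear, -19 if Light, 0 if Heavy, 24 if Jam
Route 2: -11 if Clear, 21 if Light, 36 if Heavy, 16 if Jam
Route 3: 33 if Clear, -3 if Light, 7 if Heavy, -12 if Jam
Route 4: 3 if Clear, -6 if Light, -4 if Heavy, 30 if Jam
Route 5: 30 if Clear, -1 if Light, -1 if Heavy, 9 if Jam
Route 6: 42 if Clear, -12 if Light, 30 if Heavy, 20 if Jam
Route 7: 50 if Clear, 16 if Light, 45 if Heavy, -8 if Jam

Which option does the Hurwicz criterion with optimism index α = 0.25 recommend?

Route 1: 0.25·24 + 0.75·(-19) = -8.25
Route 2: 0.25·36 + 0.75·(-11) = 0.75
Route 3: 0.25·33 + 0.75·(-12) = -0.75
Route 4: 0.25·30 + 0.75·(-6) = 3
Route 5: 0.25·30 + 0.75·(-1) = 6.75
Route 6: 0.25·42 + 0.75·(-12) = 1.5
Route 7: 0.25·50 + 0.75·(-8) = 6.5
Highest Hurwicz score = 6.75 → Route 5.

Route 5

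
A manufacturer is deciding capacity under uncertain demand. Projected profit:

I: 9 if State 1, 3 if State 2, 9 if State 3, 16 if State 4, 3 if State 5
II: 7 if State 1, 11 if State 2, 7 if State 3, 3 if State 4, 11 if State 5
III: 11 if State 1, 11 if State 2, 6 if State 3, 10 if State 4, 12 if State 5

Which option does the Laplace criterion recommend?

III

Row averages: I=8, II=7.8, III=10
Highest average = 10 → III.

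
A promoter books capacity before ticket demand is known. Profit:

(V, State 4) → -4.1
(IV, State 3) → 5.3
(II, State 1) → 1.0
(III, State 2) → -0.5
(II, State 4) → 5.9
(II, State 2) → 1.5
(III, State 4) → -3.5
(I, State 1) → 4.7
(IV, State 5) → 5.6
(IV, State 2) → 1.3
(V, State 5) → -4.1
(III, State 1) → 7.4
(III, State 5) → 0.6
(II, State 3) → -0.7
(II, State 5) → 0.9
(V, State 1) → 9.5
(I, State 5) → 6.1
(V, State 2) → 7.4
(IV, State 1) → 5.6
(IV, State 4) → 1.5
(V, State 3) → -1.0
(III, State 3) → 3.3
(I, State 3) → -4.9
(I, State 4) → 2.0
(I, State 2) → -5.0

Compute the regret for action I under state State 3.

10.2

Best payoff under State 3 is 5.3.
Regret = 5.3 − (-4.9) = 10.2.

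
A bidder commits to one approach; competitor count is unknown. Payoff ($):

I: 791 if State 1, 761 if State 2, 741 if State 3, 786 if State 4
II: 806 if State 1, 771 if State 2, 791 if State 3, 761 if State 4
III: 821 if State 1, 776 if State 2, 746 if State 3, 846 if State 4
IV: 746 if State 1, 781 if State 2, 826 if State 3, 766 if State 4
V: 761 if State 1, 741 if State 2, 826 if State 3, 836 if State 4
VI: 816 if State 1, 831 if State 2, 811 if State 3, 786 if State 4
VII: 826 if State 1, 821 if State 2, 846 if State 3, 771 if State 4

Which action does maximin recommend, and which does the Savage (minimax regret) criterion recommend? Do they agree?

maximin → VI; minimax regret → VI (agree)

Row minima: I=741, II=761, III=746, IV=746, V=741, VI=786, VII=771
Best worst-case = 786 → VI.
Column bests: State 1=826, State 2=831, State 3=846, State 4=846.
I regrets: 35, 70, 105, 60 → max 105
II regrets: 20, 60, 55, 85 → max 85
III regrets: 5, 55, 100, 0 → max 100
IV regrets: 80, 50, 20, 80 → max 80
V regrets: 65, 90, 20, 10 → max 90
VI regrets: 10, 0, 35, 60 → max 60
VII regrets: 0, 10, 0, 75 → max 75
Smallest max regret = 60 → VI.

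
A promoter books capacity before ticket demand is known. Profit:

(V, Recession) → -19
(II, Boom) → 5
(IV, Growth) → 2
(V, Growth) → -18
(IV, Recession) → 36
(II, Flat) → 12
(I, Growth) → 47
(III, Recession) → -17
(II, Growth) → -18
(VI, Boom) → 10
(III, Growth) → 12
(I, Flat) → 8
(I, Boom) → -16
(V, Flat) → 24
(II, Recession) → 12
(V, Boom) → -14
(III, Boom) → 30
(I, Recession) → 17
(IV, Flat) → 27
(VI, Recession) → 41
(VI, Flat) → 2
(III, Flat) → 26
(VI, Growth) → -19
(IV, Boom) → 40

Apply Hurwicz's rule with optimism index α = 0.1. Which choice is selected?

I: 0.1·47 + 0.9·(-16) = -9.7
II: 0.1·12 + 0.9·(-18) = -15
III: 0.1·30 + 0.9·(-17) = -12.3
IV: 0.1·40 + 0.9·2 = 5.8
V: 0.1·24 + 0.9·(-19) = -14.7
VI: 0.1·41 + 0.9·(-19) = -13
Highest Hurwicz score = 5.8 → IV.

IV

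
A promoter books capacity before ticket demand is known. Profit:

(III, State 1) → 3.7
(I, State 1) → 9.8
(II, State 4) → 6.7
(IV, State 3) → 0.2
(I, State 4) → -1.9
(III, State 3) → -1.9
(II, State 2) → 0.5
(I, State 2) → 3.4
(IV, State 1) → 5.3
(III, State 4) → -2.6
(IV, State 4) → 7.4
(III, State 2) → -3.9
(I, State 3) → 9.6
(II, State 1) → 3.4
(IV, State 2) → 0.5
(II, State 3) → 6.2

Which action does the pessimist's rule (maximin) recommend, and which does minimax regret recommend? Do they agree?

maximin → II; minimax regret → II (agree)

Row minima: I=-1.9, II=0.5, III=-3.9, IV=0.2
Best worst-case = 0.5 → II.
Column bests: State 1=9.8, State 2=3.4, State 3=9.6, State 4=7.4.
I regrets: 0.0, 0.0, 0.0, 9.3 → max 9.3
II regrets: 6.4, 2.9, 3.4, 0.7 → max 6.4
III regrets: 6.1, 7.3, 11.5, 10.0 → max 11.5
IV regrets: 4.5, 2.9, 9.4, 0.0 → max 9.4
Smallest max regret = 6.4 → II.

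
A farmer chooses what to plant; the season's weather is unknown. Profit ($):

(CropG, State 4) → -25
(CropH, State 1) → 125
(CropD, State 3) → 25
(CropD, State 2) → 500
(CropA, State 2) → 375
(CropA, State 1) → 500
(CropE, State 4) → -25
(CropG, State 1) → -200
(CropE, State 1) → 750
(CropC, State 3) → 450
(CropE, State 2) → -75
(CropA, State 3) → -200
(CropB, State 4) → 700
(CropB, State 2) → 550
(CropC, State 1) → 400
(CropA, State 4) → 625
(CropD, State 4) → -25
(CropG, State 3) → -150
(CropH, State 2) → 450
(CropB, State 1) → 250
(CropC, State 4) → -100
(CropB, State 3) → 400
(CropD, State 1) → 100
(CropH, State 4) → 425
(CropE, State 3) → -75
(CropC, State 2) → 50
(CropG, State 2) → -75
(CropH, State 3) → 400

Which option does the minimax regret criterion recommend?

Column bests: State 1=750, State 2=550, State 3=450, State 4=700.
CropA regrets: 250, 175, 650, 75 → max 650
CropC regrets: 350, 500, 0, 800 → max 800
CropD regrets: 650, 50, 425, 725 → max 725
CropB regrets: 500, 0, 50, 0 → max 500
CropH regrets: 625, 100, 50, 275 → max 625
CropE regrets: 0, 625, 525, 725 → max 725
CropG regrets: 950, 625, 600, 725 → max 950
Smallest max regret = 500 → CropB.

CropB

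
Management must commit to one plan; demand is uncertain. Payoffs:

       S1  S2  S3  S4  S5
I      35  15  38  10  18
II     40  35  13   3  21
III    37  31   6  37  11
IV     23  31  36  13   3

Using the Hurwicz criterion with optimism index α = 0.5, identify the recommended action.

I

I: 0.5·38 + 0.5·10 = 24
II: 0.5·40 + 0.5·3 = 21.5
III: 0.5·37 + 0.5·6 = 21.5
IV: 0.5·36 + 0.5·3 = 19.5
Highest Hurwicz score = 24 → I.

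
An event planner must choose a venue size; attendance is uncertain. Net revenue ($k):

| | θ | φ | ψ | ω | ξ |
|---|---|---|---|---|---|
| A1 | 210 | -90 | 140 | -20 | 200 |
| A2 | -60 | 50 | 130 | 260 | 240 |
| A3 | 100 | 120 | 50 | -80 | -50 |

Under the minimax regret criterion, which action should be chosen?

Column bests: θ=210, φ=120, ψ=140, ω=260, ξ=240.
A1 regrets: 0, 210, 0, 280, 40 → max 280
A2 regrets: 270, 70, 10, 0, 0 → max 270
A3 regrets: 110, 0, 90, 340, 290 → max 340
Smallest max regret = 270 → A2.

A2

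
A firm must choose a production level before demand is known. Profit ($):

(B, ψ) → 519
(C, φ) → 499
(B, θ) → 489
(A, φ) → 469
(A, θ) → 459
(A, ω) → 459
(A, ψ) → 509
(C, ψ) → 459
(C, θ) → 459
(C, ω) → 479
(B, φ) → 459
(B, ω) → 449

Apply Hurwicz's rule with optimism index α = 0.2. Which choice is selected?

A: 0.2·509 + 0.8·459 = 469
B: 0.2·519 + 0.8·449 = 463
C: 0.2·499 + 0.8·459 = 467
Highest Hurwicz score = 469 → A.

A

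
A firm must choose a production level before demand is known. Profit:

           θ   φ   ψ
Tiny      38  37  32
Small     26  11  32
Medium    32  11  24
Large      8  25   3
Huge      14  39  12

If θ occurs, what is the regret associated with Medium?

Best payoff under θ is 38.
Regret = 38 − 32 = 6.

6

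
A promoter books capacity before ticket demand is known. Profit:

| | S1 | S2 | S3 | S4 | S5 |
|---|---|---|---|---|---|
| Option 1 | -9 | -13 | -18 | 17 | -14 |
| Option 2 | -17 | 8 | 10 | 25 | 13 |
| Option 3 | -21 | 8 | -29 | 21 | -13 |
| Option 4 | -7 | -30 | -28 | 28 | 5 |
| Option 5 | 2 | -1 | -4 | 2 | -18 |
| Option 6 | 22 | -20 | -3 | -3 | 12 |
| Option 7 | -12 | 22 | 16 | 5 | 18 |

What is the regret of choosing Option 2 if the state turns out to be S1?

39

Best payoff under S1 is 22.
Regret = 22 − (-17) = 39.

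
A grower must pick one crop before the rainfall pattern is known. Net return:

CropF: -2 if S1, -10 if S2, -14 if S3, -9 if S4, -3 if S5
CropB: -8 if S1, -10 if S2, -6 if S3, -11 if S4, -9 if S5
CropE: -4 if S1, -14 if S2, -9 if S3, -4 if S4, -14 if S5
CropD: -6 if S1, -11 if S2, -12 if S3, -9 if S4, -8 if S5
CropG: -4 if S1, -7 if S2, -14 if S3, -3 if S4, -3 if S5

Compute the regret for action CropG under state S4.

Best payoff under S4 is -3.
Regret = -3 − (-3) = 0.

0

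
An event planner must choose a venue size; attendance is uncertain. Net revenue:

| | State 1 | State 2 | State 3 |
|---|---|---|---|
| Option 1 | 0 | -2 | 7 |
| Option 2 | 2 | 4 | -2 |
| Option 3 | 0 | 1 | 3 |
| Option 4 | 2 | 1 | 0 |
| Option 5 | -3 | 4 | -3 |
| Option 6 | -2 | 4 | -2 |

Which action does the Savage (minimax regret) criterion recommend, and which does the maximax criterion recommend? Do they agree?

Column bests: State 1=2, State 2=4, State 3=7.
Option 1 regrets: 2, 6, 0 → max 6
Option 2 regrets: 0, 0, 9 → max 9
Option 3 regrets: 2, 3, 4 → max 4
Option 4 regrets: 0, 3, 7 → max 7
Option 5 regrets: 5, 0, 10 → max 10
Option 6 regrets: 4, 0, 9 → max 9
Smallest max regret = 4 → Option 3.
Row maxima: Option 1=7, Option 2=4, Option 3=3, Option 4=2, Option 5=4, Option 6=4
Best best-case = 7 → Option 1.

minimax regret → Option 3; maximax → Option 1 (disagree)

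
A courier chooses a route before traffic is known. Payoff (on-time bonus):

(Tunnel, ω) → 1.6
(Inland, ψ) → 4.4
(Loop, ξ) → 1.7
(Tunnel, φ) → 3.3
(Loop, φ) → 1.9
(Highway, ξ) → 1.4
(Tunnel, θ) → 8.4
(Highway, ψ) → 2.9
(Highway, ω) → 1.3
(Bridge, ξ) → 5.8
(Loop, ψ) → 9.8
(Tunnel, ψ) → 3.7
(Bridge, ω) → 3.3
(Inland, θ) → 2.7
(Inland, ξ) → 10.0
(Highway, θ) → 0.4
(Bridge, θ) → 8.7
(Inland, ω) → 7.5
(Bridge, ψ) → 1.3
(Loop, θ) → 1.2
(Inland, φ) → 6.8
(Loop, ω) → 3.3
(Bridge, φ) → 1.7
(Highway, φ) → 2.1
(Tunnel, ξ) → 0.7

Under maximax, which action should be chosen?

Row maxima: Loop=9.8, Inland=10.0, Bridge=8.7, Tunnel=8.4, Highway=2.9
Best best-case = 10.0 → Inland.

Inland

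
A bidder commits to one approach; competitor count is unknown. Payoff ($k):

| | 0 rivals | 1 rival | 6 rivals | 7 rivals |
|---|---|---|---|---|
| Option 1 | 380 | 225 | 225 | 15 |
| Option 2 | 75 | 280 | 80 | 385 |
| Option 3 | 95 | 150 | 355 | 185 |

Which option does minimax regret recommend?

Option 3

Column bests: 0 rivals=380, 1 rival=280, 6 rivals=355, 7 rivals=385.
Option 1 regrets: 0, 55, 130, 370 → max 370
Option 2 regrets: 305, 0, 275, 0 → max 305
Option 3 regrets: 285, 130, 0, 200 → max 285
Smallest max regret = 285 → Option 3.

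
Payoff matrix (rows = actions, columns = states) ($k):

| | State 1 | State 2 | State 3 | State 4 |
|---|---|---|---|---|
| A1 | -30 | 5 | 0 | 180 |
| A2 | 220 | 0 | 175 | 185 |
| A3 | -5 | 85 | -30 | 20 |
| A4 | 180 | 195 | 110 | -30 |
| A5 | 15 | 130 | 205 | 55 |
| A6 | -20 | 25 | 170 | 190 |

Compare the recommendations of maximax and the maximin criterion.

maximax → A2; maximin → A5 (disagree)

Row maxima: A1=180, A2=220, A3=85, A4=195, A5=205, A6=190
Best best-case = 220 → A2.
Row minima: A1=-30, A2=0, A3=-30, A4=-30, A5=15, A6=-20
Best worst-case = 15 → A5.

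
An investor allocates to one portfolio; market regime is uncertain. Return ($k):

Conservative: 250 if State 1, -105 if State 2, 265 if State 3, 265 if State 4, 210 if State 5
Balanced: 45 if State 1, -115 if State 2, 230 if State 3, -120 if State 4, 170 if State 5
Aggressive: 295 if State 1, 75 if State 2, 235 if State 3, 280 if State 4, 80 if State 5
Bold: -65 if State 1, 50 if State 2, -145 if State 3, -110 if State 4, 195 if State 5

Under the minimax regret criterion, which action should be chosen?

Aggressive

Column bests: State 1=295, State 2=75, State 3=265, State 4=280, State 5=210.
Conservative regrets: 45, 180, 0, 15, 0 → max 180
Balanced regrets: 250, 190, 35, 400, 40 → max 400
Aggressive regrets: 0, 0, 30, 0, 130 → max 130
Bold regrets: 360, 25, 410, 390, 15 → max 410
Smallest max regret = 130 → Aggressive.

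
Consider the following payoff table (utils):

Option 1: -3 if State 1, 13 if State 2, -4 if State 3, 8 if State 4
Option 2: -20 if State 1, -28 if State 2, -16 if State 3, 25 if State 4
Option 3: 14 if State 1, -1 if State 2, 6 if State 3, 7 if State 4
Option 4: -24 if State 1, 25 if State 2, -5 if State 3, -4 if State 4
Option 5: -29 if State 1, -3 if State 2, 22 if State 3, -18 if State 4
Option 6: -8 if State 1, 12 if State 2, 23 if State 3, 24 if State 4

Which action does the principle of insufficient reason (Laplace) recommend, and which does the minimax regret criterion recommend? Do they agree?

laplace → Option 6; minimax regret → Option 6 (agree)

Row averages: Option 1=3.5, Option 2=-9.75, Option 3=6.5, Option 4=-2, Option 5=-7, Option 6=12.75
Highest average = 12.75 → Option 6.
Column bests: State 1=14, State 2=25, State 3=23, State 4=25.
Option 1 regrets: 17, 12, 27, 17 → max 27
Option 2 regrets: 34, 53, 39, 0 → max 53
Option 3 regrets: 0, 26, 17, 18 → max 26
Option 4 regrets: 38, 0, 28, 29 → max 38
Option 5 regrets: 43, 28, 1, 43 → max 43
Option 6 regrets: 22, 13, 0, 1 → max 22
Smallest max regret = 22 → Option 6.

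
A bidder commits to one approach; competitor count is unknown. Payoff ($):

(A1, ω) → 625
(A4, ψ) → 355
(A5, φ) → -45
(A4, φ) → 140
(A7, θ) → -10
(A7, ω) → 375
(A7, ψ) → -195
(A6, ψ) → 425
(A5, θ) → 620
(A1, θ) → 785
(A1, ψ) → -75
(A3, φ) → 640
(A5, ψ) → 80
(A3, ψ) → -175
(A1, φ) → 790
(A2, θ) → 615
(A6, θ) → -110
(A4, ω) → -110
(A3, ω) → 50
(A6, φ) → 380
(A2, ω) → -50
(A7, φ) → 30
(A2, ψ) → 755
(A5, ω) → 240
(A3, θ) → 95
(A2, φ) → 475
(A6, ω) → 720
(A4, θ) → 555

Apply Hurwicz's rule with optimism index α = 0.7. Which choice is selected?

A1

A1: 0.7·790 + 0.3·(-75) = 530.5
A2: 0.7·755 + 0.3·(-50) = 513.5
A3: 0.7·640 + 0.3·(-175) = 395.5
A4: 0.7·555 + 0.3·(-110) = 355.5
A5: 0.7·620 + 0.3·(-45) = 420.5
A6: 0.7·720 + 0.3·(-110) = 471
A7: 0.7·375 + 0.3·(-195) = 204
Highest Hurwicz score = 530.5 → A1.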